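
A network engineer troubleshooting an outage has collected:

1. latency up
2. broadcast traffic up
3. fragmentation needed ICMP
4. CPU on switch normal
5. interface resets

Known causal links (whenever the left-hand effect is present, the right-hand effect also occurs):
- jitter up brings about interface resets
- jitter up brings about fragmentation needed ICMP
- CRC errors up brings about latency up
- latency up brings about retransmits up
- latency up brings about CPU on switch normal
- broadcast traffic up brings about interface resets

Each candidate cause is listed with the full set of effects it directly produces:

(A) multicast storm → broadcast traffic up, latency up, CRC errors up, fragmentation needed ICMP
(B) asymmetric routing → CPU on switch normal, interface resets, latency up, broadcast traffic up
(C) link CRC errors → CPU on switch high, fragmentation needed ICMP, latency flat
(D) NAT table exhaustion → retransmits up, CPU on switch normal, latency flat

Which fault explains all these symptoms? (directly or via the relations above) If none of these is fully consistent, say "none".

A

Per-candidate check:
(A) multicast storm — latency up ✓; broadcast traffic up ✓; fragmentation needed ICMP ✓; CPU on switch normal ✓ (by latency up → CPU on switch normal); interface resets ✓ (by broadcast traffic up → interface resets)
(B) asymmetric routing — latency up ✓; broadcast traffic up ✓; fragmentation needed ICMP ✗; CPU on switch normal ✓; interface resets ✓
(C) link CRC errors — latency up ✗; broadcast traffic up ✗; fragmentation needed ICMP ✓; CPU on switch normal ✗; interface resets ✗
(D) NAT table exhaustion — latency up ✗; broadcast traffic up ✗; fragmentation needed ICMP ✗; CPU on switch normal ✓; interface resets ✗
(A) is the only candidate with no mismatches.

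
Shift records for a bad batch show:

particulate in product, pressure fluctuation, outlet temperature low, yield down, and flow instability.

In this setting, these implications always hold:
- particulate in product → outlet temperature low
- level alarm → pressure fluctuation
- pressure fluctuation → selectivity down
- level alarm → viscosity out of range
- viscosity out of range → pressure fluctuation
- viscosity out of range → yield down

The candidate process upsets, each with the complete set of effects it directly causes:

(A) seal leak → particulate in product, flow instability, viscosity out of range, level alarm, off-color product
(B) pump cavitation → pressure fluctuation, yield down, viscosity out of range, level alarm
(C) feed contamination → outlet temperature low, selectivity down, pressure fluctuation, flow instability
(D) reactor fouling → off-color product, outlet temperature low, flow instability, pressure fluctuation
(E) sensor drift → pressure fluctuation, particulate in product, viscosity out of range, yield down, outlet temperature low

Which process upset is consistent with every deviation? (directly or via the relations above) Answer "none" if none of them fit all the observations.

A

Testing each hypothesis:
(A) seal leak — accounts for every observation (pressure fluctuation via viscosity out of range → pressure fluctuation)
(B) pump cavitation — particulate in product -; pressure fluctuation +; outlet temperature low -; yield down +; flow instability -
(C) feed contamination — does not account for particulate in product, yield down
(D) reactor fouling — particulate in product -; pressure fluctuation +; outlet temperature low +; yield down -; flow instability +
(E) sensor drift — particulate in product +; pressure fluctuation +; outlet temperature low +; yield down +; flow instability -
(A) is the only candidate with no mismatches.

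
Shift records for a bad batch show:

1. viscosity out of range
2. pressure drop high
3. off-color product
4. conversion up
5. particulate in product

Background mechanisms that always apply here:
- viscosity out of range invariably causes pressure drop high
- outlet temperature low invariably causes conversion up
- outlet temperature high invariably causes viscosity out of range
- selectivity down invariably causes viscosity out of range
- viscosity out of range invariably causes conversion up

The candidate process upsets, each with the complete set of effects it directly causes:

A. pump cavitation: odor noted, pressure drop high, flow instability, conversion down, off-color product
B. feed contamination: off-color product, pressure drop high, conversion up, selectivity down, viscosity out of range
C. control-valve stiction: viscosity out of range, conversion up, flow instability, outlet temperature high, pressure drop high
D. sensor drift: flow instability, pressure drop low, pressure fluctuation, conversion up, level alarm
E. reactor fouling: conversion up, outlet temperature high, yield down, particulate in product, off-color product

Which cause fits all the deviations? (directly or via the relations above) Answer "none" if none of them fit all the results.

E

Per-candidate check:
(A) pump cavitation — fails on viscosity out of range, conversion up, particulate in product (predicts conversion down, not conversion up)
(B) feed contamination — does not account for particulate in product
(C) control-valve stiction — viscosity out of range ✓; pressure drop high ✓; off-color product ✗; conversion up ✓; particulate in product ✗
(D) sensor drift — viscosity out of range ✗; pressure drop high ✗; off-color product ✗; conversion up ✓; particulate in product ✗
(E) reactor fouling — accounts for every observation (viscosity out of range through outlet temperature high → viscosity out of range)
Only (E) is consistent with every observation.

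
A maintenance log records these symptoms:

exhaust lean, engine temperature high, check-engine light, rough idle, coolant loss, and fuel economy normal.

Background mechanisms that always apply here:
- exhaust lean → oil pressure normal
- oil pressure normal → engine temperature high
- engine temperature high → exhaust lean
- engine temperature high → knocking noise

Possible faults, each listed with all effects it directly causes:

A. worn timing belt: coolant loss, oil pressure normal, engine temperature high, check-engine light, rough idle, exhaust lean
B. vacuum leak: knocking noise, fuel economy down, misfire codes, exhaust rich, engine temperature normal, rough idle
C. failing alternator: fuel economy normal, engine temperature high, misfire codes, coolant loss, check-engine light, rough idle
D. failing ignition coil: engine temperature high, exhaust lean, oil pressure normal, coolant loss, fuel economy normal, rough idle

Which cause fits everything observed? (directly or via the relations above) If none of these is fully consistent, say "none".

C

Checking each candidate against the observations:
(A) worn timing belt — does not account for fuel economy normal
(B) vacuum leak — fails on exhaust lean, engine temperature high, check-engine light, coolant loss, fuel economy normal (predicts exhaust rich, not exhaust lean; predicts engine temperature normal, not engine temperature high; predicts fuel economy down, not fuel economy normal)
(C) failing alternator — accounts for every observation (exhaust lean by engine temperature high → exhaust lean)
(D) failing ignition coil — exhaust lean +; engine temperature high +; check-engine light -; rough idle +; coolant loss +; fuel economy normal +
(C) is the only candidate with no mismatches.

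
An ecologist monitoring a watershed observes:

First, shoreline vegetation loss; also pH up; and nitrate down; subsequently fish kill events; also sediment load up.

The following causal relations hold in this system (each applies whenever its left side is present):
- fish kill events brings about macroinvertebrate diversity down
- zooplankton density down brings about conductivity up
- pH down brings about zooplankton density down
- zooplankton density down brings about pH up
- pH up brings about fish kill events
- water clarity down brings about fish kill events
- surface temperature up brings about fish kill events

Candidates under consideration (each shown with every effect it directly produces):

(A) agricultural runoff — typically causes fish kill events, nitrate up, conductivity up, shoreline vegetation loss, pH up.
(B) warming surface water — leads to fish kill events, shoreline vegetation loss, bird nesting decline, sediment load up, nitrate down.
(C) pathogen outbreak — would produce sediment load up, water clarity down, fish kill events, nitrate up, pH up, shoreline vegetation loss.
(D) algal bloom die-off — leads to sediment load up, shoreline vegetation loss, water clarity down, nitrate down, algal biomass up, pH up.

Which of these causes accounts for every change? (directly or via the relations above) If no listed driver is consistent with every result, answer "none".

Checking each candidate against the observations:
(A) agricultural runoff — shoreline vegetation loss +; pH up +; nitrate down -; fish kill events +; sediment load up -
(B) warming surface water — shoreline vegetation loss +; pH up -; nitrate down +; fish kill events +; sediment load up +
(C) pathogen outbreak — shoreline vegetation loss +; pH up +; nitrate down -; fish kill events +; sediment load up +
(D) algal bloom die-off — shoreline vegetation loss +; pH up +; nitrate down +; fish kill events + (via water clarity down → fish kill events); sediment load up +
(D) alone accounts for all the evidence.

D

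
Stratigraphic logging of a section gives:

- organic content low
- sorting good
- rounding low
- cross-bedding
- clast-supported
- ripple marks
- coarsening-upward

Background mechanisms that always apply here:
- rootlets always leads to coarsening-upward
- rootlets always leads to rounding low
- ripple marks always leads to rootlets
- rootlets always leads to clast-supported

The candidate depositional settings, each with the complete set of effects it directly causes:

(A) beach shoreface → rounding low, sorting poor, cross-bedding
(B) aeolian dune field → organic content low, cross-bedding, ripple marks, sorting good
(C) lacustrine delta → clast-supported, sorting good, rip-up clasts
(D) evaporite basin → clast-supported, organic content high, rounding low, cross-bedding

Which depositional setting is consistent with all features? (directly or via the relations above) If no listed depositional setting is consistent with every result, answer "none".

B

Per-candidate check:
(A) beach shoreface — organic content low -; sorting good -; rounding low +; cross-bedding +; clast-supported -; ripple marks -; coarsening-upward -
(B) aeolian dune field — accounts for every observation (rounding low through ripple marks → rootlets → rounding low)
(C) lacustrine delta — does not account for organic content low, rounding low, cross-bedding, ripple marks, coarsening-upward
(D) evaporite basin — organic content low -; sorting good -; rounding low +; cross-bedding +; clast-supported +; ripple marks -; coarsening-upward -
(B) is the only candidate with no mismatches.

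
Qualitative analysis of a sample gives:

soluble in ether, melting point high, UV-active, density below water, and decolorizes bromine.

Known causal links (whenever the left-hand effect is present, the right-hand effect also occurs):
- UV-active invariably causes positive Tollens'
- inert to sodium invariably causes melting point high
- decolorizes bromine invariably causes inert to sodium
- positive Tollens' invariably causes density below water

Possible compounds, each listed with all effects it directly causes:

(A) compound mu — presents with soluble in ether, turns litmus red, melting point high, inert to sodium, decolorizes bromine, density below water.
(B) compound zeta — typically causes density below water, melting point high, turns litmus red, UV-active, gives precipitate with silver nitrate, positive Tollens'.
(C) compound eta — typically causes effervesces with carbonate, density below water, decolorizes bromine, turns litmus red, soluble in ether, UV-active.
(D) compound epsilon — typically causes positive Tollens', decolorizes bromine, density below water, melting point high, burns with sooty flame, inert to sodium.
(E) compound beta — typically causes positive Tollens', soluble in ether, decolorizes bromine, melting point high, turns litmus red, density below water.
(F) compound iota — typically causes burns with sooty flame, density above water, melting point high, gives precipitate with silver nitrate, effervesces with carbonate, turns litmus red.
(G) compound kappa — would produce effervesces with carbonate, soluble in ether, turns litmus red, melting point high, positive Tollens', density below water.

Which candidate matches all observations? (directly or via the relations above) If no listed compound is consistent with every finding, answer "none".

C

Checking each candidate against the observations:
(A) compound mu — does not account for UV-active
(B) compound zeta — does not account for soluble in ether, decolorizes bromine
(C) compound eta — soluble in ether ✓; melting point high ✓ (via decolorizes bromine → inert to sodium → melting point high); UV-active ✓; density below water ✓; decolorizes bromine ✓
(D) compound epsilon — soluble in ether ✗; melting point high ✓; UV-active ✗; density below water ✓; decolorizes bromine ✓
(E) compound beta — soluble in ether ✓; melting point high ✓; UV-active ✗; density below water ✓; decolorizes bromine ✓
(F) compound iota — soluble in ether ✗; melting point high ✓; UV-active ✗; density below water ✗; decolorizes bromine ✗
(G) compound kappa — soluble in ether ✓; melting point high ✓; UV-active ✗; density below water ✓; decolorizes bromine ✗
(C) is the only candidate with no mismatches.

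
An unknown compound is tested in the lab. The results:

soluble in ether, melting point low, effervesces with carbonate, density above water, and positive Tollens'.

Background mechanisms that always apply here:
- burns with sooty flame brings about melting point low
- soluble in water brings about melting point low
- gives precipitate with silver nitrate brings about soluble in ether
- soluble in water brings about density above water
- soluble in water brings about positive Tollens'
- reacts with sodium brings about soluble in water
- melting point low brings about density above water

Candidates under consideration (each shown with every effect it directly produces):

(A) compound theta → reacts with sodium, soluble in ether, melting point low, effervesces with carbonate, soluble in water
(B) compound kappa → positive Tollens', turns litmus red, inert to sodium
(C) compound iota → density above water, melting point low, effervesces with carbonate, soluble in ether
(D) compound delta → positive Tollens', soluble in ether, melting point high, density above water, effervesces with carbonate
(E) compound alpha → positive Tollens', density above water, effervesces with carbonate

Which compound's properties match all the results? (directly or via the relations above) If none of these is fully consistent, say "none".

For each candidate, compare predicted effects to what was observed:
(A) compound theta — soluble in ether yes; melting point low yes; effervesces with carbonate yes; density above water yes (through melting point low → density above water); positive Tollens' yes (through soluble in water → positive Tollens')
(B) compound kappa — soluble in ether NO; melting point low NO; effervesces with carbonate NO; density above water NO; positive Tollens' yes
(C) compound iota — does not account for positive Tollens'
(D) compound delta — soluble in ether yes; melting point low NO; effervesces with carbonate yes; density above water yes; positive Tollens' yes
(E) compound alpha — does not account for soluble in ether, melting point low
(A) alone accounts for all the evidence.

A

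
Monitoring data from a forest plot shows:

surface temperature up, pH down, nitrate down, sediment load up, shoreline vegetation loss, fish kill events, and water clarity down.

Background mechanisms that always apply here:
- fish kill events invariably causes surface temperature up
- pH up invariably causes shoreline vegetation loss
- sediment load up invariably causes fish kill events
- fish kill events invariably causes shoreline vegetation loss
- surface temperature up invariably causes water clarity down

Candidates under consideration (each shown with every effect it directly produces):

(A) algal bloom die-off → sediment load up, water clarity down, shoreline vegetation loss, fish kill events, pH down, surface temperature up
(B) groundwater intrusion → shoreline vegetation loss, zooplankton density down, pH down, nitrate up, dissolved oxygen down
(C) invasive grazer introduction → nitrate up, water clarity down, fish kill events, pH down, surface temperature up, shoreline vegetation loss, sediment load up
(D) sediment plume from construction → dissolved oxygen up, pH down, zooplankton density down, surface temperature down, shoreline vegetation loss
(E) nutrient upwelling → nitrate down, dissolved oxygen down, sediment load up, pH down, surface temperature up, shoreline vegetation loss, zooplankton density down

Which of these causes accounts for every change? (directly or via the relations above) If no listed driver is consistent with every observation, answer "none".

Per-candidate check:
(A) algal bloom die-off — does not account for nitrate down
(B) groundwater intrusion — fails on surface temperature up, nitrate down, sediment load up, fish kill events, water clarity down (predicts nitrate up, not nitrate down)
(C) invasive grazer introduction — surface temperature up +; pH down +; nitrate down -; sediment load up +; shoreline vegetation loss +; fish kill events +; water clarity down +
(D) sediment plume from construction — fails on surface temperature up, nitrate down, sediment load up, fish kill events, water clarity down (predicts surface temperature down, not surface temperature up)
(E) nutrient upwelling — surface temperature up +; pH down +; nitrate down +; sediment load up +; shoreline vegetation loss +; fish kill events + (through sediment load up → fish kill events); water clarity down + (through surface temperature up → water clarity down)
Only (E) is consistent with every observation.

E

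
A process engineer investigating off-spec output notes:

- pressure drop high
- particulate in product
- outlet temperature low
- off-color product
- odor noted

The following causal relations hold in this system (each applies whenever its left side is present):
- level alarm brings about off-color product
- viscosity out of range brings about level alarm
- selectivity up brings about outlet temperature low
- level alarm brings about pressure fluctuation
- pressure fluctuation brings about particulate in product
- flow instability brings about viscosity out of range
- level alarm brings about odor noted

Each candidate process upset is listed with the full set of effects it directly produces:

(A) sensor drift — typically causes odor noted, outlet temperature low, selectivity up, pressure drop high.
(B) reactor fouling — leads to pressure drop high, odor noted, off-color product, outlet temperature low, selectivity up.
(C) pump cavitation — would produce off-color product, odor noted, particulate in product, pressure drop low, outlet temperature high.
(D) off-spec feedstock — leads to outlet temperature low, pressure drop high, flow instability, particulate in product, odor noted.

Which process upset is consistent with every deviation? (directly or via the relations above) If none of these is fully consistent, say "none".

D

For each candidate, compare predicted effects to what was observed:
(A) sensor drift — pressure drop high yes; particulate in product NO; outlet temperature low yes; off-color product NO; odor noted yes
(B) reactor fouling — does not account for particulate in product
(C) pump cavitation — pressure drop high NO; particulate in product yes; outlet temperature low NO; off-color product yes; odor noted yes
(D) off-spec feedstock — pressure drop high yes; particulate in product yes; outlet temperature low yes; off-color product yes (through flow instability → viscosity out of range → level alarm → off-color product); odor noted yes
Only (D) is consistent with every observation.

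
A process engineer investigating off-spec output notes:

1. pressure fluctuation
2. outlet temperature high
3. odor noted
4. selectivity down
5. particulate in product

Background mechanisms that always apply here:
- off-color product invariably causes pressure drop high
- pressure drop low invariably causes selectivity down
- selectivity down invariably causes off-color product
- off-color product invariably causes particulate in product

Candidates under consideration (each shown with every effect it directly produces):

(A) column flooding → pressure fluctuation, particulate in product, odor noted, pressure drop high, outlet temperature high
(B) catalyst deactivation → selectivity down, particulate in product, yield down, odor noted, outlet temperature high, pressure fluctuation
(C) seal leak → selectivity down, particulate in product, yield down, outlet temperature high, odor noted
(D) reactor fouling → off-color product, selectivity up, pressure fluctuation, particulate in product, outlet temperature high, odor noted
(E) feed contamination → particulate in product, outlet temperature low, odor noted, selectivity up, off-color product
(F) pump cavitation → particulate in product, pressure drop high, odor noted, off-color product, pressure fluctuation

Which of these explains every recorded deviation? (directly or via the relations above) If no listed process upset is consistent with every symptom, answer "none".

B

For each candidate, compare predicted effects to what was observed:
(A) column flooding — pressure fluctuation ✓; outlet temperature high ✓; odor noted ✓; selectivity down ✗; particulate in product ✓
(B) catalyst deactivation — pressure fluctuation ✓; outlet temperature high ✓; odor noted ✓; selectivity down ✓; particulate in product ✓
(C) seal leak — pressure fluctuation ✗; outlet temperature high ✓; odor noted ✓; selectivity down ✓; particulate in product ✓
(D) reactor fouling — pressure fluctuation ✓; outlet temperature high ✓; odor noted ✓; selectivity down ✗; particulate in product ✓
(E) feed contamination — fails on pressure fluctuation, outlet temperature high, selectivity down (predicts outlet temperature low, not outlet temperature high; predicts selectivity up, not selectivity down)
(F) pump cavitation — pressure fluctuation ✓; outlet temperature high ✗; odor noted ✓; selectivity down ✗; particulate in product ✓
(B) alone accounts for all the evidence.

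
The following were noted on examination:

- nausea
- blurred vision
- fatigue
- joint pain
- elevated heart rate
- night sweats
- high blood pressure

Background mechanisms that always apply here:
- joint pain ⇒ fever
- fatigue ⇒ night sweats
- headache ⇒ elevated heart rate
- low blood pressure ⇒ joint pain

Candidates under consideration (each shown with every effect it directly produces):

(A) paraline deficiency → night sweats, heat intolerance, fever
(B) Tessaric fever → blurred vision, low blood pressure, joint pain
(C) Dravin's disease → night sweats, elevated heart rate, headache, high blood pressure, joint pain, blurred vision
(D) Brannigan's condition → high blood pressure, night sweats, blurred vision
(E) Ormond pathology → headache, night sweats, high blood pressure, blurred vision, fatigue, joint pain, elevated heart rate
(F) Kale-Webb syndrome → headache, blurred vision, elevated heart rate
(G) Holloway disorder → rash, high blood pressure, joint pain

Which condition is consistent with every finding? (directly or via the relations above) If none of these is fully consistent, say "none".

none

Checking each candidate against the observations:
(A) paraline deficiency — nausea NO; blurred vision NO; fatigue NO; joint pain NO; elevated heart rate NO; night sweats yes; high blood pressure NO
(B) Tessaric fever — fails on nausea, fatigue, elevated heart rate, night sweats, high blood pressure (predicts low blood pressure, not high blood pressure)
(C) Dravin's disease — does not account for nausea, fatigue
(D) Brannigan's condition — nausea NO; blurred vision yes; fatigue NO; joint pain NO; elevated heart rate NO; night sweats yes; high blood pressure yes
(E) Ormond pathology — nausea NO; blurred vision yes; fatigue yes; joint pain yes; elevated heart rate yes; night sweats yes; high blood pressure yes
(F) Kale-Webb syndrome — does not account for nausea, fatigue, joint pain, night sweats, high blood pressure
(G) Holloway disorder — nausea NO; blurred vision NO; fatigue NO; joint pain yes; elevated heart rate NO; night sweats NO; high blood pressure yes
Every candidate fails on at least one observation.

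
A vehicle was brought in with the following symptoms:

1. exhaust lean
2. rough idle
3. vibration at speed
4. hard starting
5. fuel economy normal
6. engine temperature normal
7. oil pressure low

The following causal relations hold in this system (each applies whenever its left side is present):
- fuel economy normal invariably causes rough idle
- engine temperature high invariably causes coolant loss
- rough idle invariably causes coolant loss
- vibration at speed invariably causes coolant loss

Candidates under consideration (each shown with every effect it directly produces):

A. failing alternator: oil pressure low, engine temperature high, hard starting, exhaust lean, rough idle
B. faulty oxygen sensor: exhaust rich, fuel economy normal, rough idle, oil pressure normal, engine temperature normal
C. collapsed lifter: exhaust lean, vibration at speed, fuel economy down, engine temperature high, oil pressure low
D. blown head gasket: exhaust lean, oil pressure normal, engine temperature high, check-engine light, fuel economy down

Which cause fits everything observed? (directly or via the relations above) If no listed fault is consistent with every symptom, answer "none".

Testing each hypothesis:
(A) failing alternator — fails on vibration at speed, fuel economy normal, engine temperature normal (predicts engine temperature high, not engine temperature normal)
(B) faulty oxygen sensor — fails on exhaust lean, vibration at speed, hard starting, oil pressure low (predicts exhaust rich, not exhaust lean; predicts oil pressure normal, not oil pressure low)
(C) collapsed lifter — exhaust lean yes; rough idle NO; vibration at speed yes; hard starting NO; fuel economy normal NO; engine temperature normal NO; oil pressure low yes
(D) blown head gasket — fails on rough idle, vibration at speed, hard starting, fuel economy normal, engine temperature normal, oil pressure low (predicts fuel economy down, not fuel economy normal; predicts engine temperature high, not engine temperature normal; predicts oil pressure normal, not oil pressure low)
No candidate is consistent with all observations.

none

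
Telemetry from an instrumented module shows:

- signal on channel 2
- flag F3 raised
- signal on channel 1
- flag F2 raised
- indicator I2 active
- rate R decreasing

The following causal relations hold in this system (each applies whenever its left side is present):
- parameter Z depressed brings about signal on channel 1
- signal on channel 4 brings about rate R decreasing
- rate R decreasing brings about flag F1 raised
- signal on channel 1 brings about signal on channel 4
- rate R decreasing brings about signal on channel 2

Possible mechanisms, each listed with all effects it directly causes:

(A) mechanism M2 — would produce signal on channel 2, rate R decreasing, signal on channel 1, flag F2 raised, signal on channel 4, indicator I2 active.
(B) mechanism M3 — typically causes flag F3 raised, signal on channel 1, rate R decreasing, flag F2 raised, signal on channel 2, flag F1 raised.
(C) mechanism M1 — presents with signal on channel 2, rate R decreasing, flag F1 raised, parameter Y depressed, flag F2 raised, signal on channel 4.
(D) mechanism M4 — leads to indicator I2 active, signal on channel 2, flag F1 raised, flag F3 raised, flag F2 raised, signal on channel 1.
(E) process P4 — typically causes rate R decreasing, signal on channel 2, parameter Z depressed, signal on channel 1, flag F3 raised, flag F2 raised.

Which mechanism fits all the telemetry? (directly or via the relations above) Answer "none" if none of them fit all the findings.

For each candidate, compare predicted effects to what was observed:
(A) mechanism M2 — signal on channel 2 match; flag F3 raised miss; signal on channel 1 match; flag F2 raised match; indicator I2 active match; rate R decreasing match
(B) mechanism M3 — signal on channel 2 match; flag F3 raised match; signal on channel 1 match; flag F2 raised match; indicator I2 active miss; rate R decreasing match
(C) mechanism M1 — signal on channel 2 match; flag F3 raised miss; signal on channel 1 miss; flag F2 raised match; indicator I2 active miss; rate R decreasing match
(D) mechanism M4 — signal on channel 2 match; flag F3 raised match; signal on channel 1 match; flag F2 raised match; indicator I2 active match; rate R decreasing match (via signal on channel 1 → signal on channel 4 → rate R decreasing)
(E) process P4 — does not account for indicator I2 active
Only (D) is consistent with every observation.

D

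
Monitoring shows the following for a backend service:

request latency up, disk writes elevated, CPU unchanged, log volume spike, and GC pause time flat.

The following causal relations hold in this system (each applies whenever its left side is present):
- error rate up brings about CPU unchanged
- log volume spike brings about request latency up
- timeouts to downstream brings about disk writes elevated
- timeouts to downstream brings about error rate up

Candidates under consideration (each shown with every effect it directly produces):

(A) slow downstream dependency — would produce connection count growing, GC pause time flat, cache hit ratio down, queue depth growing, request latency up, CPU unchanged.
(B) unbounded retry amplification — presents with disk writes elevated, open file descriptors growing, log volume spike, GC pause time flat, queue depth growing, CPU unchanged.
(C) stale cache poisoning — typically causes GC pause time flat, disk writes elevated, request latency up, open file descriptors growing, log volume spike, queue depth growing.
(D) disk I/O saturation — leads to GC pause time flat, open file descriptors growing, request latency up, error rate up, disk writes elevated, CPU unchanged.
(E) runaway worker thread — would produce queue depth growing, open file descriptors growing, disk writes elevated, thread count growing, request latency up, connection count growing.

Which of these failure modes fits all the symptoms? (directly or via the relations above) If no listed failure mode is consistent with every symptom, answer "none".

B

Per-candidate check:
(A) slow downstream dependency — does not account for disk writes elevated, log volume spike
(B) unbounded retry amplification — accounts for every observation (request latency up through log volume spike → request latency up)
(C) stale cache poisoning — does not account for CPU unchanged
(D) disk I/O saturation — request latency up +; disk writes elevated +; CPU unchanged +; log volume spike -; GC pause time flat +
(E) runaway worker thread — request latency up +; disk writes elevated +; CPU unchanged -; log volume spike -; GC pause time flat -
(B) alone accounts for all the evidence.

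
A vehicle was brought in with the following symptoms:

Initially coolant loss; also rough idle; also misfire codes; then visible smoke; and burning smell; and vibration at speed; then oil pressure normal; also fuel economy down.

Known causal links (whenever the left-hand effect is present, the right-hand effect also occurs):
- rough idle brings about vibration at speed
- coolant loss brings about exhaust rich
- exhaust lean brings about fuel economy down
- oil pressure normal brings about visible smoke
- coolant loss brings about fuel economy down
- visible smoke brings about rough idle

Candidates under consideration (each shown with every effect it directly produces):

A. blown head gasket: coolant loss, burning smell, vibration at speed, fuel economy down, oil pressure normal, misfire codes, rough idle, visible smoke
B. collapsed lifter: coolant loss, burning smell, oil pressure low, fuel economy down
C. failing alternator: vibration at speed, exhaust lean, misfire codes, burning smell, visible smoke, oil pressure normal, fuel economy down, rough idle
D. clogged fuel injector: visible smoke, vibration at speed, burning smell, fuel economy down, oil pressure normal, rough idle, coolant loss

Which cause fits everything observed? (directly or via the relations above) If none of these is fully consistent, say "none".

Checking each candidate against the observations:
(A) blown head gasket — coolant loss ✓; rough idle ✓; misfire codes ✓; visible smoke ✓; burning smell ✓; vibration at speed ✓; oil pressure normal ✓; fuel economy down ✓
(B) collapsed lifter — fails on rough idle, misfire codes, visible smoke, vibration at speed, oil pressure normal (predicts oil pressure low, not oil pressure normal)
(C) failing alternator — does not account for coolant loss
(D) clogged fuel injector — does not account for misfire codes
(A) is the only candidate with no mismatches.

A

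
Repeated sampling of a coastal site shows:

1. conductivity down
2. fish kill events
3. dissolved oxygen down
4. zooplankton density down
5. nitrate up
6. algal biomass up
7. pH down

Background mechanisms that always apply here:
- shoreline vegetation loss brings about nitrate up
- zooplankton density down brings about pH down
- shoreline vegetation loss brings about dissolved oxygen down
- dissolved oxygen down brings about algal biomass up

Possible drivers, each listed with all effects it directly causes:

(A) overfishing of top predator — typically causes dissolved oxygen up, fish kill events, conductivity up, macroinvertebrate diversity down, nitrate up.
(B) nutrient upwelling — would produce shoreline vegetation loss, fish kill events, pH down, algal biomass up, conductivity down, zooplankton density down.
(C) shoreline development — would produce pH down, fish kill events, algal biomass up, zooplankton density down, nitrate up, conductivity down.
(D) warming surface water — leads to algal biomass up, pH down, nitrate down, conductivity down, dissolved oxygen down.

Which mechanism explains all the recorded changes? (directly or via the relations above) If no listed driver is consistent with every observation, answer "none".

B

For each candidate, compare predicted effects to what was observed:
(A) overfishing of top predator — conductivity down ✗; fish kill events ✓; dissolved oxygen down ✗; zooplankton density down ✗; nitrate up ✓; algal biomass up ✗; pH down ✗
(B) nutrient upwelling — conductivity down ✓; fish kill events ✓; dissolved oxygen down ✓ (through shoreline vegetation loss → dissolved oxygen down); zooplankton density down ✓; nitrate up ✓ (through shoreline vegetation loss → nitrate up); algal biomass up ✓; pH down ✓
(C) shoreline development — conductivity down ✓; fish kill events ✓; dissolved oxygen down ✗; zooplankton density down ✓; nitrate up ✓; algal biomass up ✓; pH down ✓
(D) warming surface water — fails on fish kill events, zooplankton density down, nitrate up (predicts nitrate down, not nitrate up)
(B) is the only candidate with no mismatches.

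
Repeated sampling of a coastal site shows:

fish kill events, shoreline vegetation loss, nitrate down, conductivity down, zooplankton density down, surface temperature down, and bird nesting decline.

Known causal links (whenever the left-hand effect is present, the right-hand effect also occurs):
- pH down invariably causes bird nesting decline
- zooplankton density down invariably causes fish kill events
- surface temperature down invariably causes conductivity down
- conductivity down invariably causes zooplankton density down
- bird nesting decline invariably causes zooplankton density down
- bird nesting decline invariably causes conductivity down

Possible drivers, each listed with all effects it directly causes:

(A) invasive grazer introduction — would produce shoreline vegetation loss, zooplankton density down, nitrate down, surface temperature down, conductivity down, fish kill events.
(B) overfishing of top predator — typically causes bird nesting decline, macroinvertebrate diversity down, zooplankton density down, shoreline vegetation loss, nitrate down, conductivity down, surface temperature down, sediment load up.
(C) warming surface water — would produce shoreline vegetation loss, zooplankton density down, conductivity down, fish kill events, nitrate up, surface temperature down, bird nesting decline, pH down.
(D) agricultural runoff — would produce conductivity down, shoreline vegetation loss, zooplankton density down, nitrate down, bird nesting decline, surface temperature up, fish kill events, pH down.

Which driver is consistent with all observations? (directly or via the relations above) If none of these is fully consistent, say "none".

B

Checking each candidate against the observations:
(A) invasive grazer introduction — fish kill events +; shoreline vegetation loss +; nitrate down +; conductivity down +; zooplankton density down +; surface temperature down +; bird nesting decline -
(B) overfishing of top predator — fish kill events + (via zooplankton density down → fish kill events); shoreline vegetation loss +; nitrate down +; conductivity down +; zooplankton density down +; surface temperature down +; bird nesting decline +
(C) warming surface water — fish kill events +; shoreline vegetation loss +; nitrate down -; conductivity down +; zooplankton density down +; surface temperature down +; bird nesting decline +
(D) agricultural runoff — fish kill events +; shoreline vegetation loss +; nitrate down +; conductivity down +; zooplankton density down +; surface temperature down -; bird nesting decline +
(B) is the only candidate with no mismatches.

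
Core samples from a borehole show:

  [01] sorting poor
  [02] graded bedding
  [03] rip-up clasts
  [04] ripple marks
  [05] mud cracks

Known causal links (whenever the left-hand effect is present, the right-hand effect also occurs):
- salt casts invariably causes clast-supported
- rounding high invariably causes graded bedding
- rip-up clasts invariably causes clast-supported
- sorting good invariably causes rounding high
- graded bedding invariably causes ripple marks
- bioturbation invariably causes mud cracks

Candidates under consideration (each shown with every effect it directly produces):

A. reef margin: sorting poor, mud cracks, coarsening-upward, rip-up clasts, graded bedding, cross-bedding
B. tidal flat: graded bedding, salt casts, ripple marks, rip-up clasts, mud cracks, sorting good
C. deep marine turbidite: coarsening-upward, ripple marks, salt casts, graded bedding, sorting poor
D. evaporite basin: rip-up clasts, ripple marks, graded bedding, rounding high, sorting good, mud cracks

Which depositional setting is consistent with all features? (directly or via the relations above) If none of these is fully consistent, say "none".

A

Per-candidate check:
(A) reef margin — sorting poor yes; graded bedding yes; rip-up clasts yes; ripple marks yes (by graded bedding → ripple marks); mud cracks yes
(B) tidal flat — sorting poor NO; graded bedding yes; rip-up clasts yes; ripple marks yes; mud cracks yes
(C) deep marine turbidite — does not account for rip-up clasts, mud cracks
(D) evaporite basin — fails on sorting poor (predicts sorting good, not sorting poor)
Only (A) is consistent with every observation.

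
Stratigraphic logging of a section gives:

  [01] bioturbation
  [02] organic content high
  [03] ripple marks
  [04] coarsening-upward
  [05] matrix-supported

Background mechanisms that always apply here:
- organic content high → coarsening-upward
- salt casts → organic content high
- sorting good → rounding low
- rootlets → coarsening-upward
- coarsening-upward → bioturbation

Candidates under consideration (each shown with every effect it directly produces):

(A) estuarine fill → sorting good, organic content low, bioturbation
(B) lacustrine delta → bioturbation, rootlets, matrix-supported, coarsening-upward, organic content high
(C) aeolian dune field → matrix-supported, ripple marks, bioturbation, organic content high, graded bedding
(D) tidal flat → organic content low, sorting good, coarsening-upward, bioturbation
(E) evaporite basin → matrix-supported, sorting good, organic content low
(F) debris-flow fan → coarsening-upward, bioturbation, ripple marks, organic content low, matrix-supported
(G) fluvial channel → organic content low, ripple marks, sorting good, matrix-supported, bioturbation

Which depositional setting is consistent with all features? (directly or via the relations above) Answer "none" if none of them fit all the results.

C

For each candidate, compare predicted effects to what was observed:
(A) estuarine fill — bioturbation +; organic content high -; ripple marks -; coarsening-upward -; matrix-supported -
(B) lacustrine delta — does not account for ripple marks
(C) aeolian dune field — accounts for every observation (coarsening-upward via organic content high → coarsening-upward)
(D) tidal flat — fails on organic content high, ripple marks, matrix-supported (predicts organic content low, not organic content high)
(E) evaporite basin — bioturbation -; organic content high -; ripple marks -; coarsening-upward -; matrix-supported +
(F) debris-flow fan — fails on organic content high (predicts organic content low, not organic content high)
(G) fluvial channel — bioturbation +; organic content high -; ripple marks +; coarsening-upward -; matrix-supported +
(C) is the only candidate with no mismatches.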